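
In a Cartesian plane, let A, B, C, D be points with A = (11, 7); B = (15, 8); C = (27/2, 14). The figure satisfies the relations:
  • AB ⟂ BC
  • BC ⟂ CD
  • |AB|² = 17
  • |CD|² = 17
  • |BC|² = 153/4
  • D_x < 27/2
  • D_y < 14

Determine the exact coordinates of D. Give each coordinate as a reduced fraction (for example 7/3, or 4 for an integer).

1. D_x = 19/2  [[BC ⟂ CD ⇒ -3/2x+6y-255/4=0] ∩ [|D−(27/2, 14)|²=17]]
2. D_y = 13  [[BC ⟂ CD ⇒ -3/2x+6y-255/4=0] ∩ [|D−(27/2, 14)|²=17]]
   so D = (19/2, 13)

D = (19/2, 13)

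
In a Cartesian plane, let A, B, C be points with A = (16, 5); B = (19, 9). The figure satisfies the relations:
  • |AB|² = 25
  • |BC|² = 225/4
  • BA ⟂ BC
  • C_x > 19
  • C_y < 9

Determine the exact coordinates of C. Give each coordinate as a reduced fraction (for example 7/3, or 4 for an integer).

1. C_x = 25  [[BA ⟂ BC ⇒ -3x-4y+93=0] ∩ [|C−(19, 9)|²=225/4]]
2. C_y = 9/2  [[BA ⟂ BC ⇒ -3x-4y+93=0] ∩ [|C−(19, 9)|²=225/4]]
   so C = (25, 9/2)

C = (25, 9/2)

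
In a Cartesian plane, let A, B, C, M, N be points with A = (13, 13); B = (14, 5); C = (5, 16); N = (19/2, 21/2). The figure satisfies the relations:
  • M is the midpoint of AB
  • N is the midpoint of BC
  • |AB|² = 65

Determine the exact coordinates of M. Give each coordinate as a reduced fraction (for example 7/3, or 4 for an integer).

1. M_x = 27/2  [2·M = A+B = (13, 13)+(14, 5)]
2. M_y = 9  [2·M = A+B = (13, 13)+(14, 5)]
   so M = (27/2, 9)

M = (27/2, 9)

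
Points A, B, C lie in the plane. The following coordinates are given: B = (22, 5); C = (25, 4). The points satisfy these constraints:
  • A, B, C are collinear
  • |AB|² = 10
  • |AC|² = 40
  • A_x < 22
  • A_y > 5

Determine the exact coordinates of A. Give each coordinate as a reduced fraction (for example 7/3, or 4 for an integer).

A = (19, 6)

1. A_x = 19  [[A, B, C are collinear ⇒ 1x+3y-37=0] ∩ [|A−(22, 5)|²=10]]
2. A_y = 6  [[A, B, C are collinear ⇒ 1x+3y-37=0] ∩ [|A−(22, 5)|²=10]]
   so A = (19, 6)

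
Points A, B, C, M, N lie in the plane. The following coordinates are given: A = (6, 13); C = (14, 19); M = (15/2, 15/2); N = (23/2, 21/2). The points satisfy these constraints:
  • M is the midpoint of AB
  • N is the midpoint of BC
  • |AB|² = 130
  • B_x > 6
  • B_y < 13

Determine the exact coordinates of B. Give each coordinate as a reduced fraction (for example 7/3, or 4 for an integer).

1. B_x = 9  [B = 2·M−A = 2·(15/2, 15/2)−(6, 13)]
2. B_y = 2  [B = 2·M−A = 2·(15/2, 15/2)−(6, 13)]
   so B = (9, 2)

B = (9, 2)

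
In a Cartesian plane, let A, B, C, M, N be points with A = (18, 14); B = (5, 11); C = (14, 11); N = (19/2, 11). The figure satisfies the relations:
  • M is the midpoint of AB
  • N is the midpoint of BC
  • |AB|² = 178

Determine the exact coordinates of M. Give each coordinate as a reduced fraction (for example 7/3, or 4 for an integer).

M = (23/2, 25/2)

1. M_x = 23/2  [2·M = A+B = (18, 14)+(5, 11)]
2. M_y = 25/2  [2·M = A+B = (18, 14)+(5, 11)]
   so M = (23/2, 25/2)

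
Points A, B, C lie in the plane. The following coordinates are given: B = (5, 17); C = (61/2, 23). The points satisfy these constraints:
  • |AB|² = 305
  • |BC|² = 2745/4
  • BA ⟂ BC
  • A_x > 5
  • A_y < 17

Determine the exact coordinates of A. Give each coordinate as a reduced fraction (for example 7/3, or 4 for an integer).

1. A_x = 9  [[BA ⟂ BC ⇒ 51/2x+6y-459/2=0] ∩ [|A−(5, 17)|²=305]]
2. A_y = 0  [[BA ⟂ BC ⇒ 51/2x+6y-459/2=0] ∩ [|A−(5, 17)|²=305]]
   so A = (9, 0)

A = (9, 0)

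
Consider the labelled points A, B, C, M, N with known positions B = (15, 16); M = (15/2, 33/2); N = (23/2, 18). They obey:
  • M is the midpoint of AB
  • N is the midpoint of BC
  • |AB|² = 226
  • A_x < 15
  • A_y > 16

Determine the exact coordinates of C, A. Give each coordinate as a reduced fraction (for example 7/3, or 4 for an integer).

1. A_x = 0  [A = 2·M−B = 2·(15/2, 33/2)−(15, 16)]
2. A_y = 17  [A = 2·M−B = 2·(15/2, 33/2)−(15, 16)]
   so A = (0, 17)
3. C_x = 8  [C = 2·N−B = 2·(23/2, 18)−(15, 16)]
4. C_y = 20  [C = 2·N−B = 2·(23/2, 18)−(15, 16)]
   so C = (8, 20)

C = (8, 20)
A = (0, 17)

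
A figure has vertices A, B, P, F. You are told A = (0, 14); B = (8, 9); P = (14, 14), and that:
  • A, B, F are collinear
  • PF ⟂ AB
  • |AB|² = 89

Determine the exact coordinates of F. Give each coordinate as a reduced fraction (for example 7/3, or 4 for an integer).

F = (896/89, 686/89)

1. F_x = 896/89  [[A, B, F are collinear ⇒ 5x+8y-112=0] ∩ [PF ⟂ AB ⇒ 8x-5y-42=0]]
2. F_y = 686/89  [[A, B, F are collinear ⇒ 5x+8y-112=0] ∩ [PF ⟂ AB ⇒ 8x-5y-42=0]]
   so F = (896/89, 686/89)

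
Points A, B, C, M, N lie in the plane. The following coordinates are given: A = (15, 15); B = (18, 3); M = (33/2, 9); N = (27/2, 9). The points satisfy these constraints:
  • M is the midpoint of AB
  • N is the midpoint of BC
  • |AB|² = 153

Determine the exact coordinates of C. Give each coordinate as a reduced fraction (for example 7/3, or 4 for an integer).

1. C_x = 9  [C = 2·N−B = 2·(27/2, 9)−(18, 3)]
2. C_y = 15  [C = 2·N−B = 2·(27/2, 9)−(18, 3)]
   so C = (9, 15)

C = (9, 15)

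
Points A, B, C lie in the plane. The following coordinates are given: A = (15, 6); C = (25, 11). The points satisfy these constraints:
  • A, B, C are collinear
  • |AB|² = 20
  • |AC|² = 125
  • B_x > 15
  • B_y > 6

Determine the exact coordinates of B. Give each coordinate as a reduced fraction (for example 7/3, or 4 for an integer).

1. B_x = 19  [[A, B, C are collinear ⇒ 5x-10y-15=0] ∩ [|B−(15, 6)|²=20]]
2. B_y = 8  [[A, B, C are collinear ⇒ 5x-10y-15=0] ∩ [|B−(15, 6)|²=20]]
   so B = (19, 8)

B = (19, 8)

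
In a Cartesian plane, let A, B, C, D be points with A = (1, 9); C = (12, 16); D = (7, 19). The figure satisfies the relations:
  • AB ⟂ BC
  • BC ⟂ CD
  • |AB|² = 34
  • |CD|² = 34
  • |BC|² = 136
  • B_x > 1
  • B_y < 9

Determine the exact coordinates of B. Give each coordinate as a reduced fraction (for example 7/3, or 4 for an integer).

1. B_x = 6  [[BC ⟂ CD ⇒ 5x-3y-12=0] ∩ [|B−(1, 9)|²=34]]
2. B_y = 6  [[BC ⟂ CD ⇒ 5x-3y-12=0] ∩ [|B−(1, 9)|²=34]]
   so B = (6, 6)

B = (6, 6)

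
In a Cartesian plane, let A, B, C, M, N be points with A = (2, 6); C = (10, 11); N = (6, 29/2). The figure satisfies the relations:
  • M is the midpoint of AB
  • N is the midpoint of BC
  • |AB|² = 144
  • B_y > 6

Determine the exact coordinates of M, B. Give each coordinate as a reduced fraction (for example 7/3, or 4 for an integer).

M = (2, 12)
B = (2, 18)

1. B_x = 2  [B = 2·N−C = 2·(6, 29/2)−(10, 11)]
2. B_y = 18  [B = 2·N−C = 2·(6, 29/2)−(10, 11)]
   so B = (2, 18)
3. M_x = 2  [2·M = A+B = (2, 6)+(2, 18)]
4. M_y = 12  [2·M = A+B = (2, 6)+(2, 18)]
   so M = (2, 12)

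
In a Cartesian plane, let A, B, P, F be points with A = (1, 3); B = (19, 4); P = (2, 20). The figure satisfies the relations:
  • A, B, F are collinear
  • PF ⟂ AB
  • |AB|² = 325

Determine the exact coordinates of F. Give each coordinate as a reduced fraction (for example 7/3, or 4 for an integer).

1. F_x = 191/65  [[A, B, F are collinear ⇒ -1x+18y-53=0] ∩ [PF ⟂ AB ⇒ 18x+1y-56=0]]
2. F_y = 202/65  [[A, B, F are collinear ⇒ -1x+18y-53=0] ∩ [PF ⟂ AB ⇒ 18x+1y-56=0]]
   so F = (191/65, 202/65)

F = (191/65, 202/65)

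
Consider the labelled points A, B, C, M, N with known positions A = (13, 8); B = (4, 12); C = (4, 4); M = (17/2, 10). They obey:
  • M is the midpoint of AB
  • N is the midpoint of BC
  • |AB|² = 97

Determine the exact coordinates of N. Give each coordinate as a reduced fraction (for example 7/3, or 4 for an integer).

1. N_x = 4  [2·N = B+C = (4, 12)+(4, 4)]
2. N_y = 8  [2·N = B+C = (4, 12)+(4, 4)]
   so N = (4, 8)

N = (4, 8)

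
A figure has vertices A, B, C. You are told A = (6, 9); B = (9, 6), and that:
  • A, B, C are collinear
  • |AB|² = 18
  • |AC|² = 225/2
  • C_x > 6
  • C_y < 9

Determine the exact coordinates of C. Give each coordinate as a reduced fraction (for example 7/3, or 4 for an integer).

C = (27/2, 3/2)

1. C_x = 27/2  [[A, B, C are collinear ⇒ 3x+3y-45=0] ∩ [|C−(6, 9)|²=225/2]]
2. C_y = 3/2  [[A, B, C are collinear ⇒ 3x+3y-45=0] ∩ [|C−(6, 9)|²=225/2]]
   so C = (27/2, 3/2)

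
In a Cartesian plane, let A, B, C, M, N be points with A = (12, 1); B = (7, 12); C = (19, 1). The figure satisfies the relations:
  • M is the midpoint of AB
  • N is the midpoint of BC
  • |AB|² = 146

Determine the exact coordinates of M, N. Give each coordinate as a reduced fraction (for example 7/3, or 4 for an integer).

1. M_x = 19/2  [2·M = A+B = (12, 1)+(7, 12)]
2. M_y = 13/2  [2·M = A+B = (12, 1)+(7, 12)]
   so M = (19/2, 13/2)
3. N_x = 13  [2·N = B+C = (7, 12)+(19, 1)]
4. N_y = 13/2  [2·N = B+C = (7, 12)+(19, 1)]
   so N = (13, 13/2)

M = (19/2, 13/2)
N = (13, 13/2)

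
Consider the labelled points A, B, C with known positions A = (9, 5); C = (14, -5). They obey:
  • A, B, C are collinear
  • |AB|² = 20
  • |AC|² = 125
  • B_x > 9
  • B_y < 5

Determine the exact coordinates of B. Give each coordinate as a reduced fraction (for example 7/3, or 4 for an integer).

B = (11, 1)

1. B_x = 11  [[A, B, C are collinear ⇒ -10x-5y+115=0] ∩ [|B−(9, 5)|²=20]]
2. B_y = 1  [[A, B, C are collinear ⇒ -10x-5y+115=0] ∩ [|B−(9, 5)|²=20]]
   so B = (11, 1)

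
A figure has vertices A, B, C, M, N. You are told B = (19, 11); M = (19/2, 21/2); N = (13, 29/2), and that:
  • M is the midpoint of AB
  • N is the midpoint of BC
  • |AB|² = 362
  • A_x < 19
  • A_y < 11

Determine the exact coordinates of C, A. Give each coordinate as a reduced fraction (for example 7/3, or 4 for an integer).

1. A_x = 0  [A = 2·M−B = 2·(19/2, 21/2)−(19, 11)]
2. A_y = 10  [A = 2·M−B = 2·(19/2, 21/2)−(19, 11)]
   so A = (0, 10)
3. C_x = 7  [C = 2·N−B = 2·(13, 29/2)−(19, 11)]
4. C_y = 18  [C = 2·N−B = 2·(13, 29/2)−(19, 11)]
   so C = (7, 18)

C = (7, 18)
A = (0, 10)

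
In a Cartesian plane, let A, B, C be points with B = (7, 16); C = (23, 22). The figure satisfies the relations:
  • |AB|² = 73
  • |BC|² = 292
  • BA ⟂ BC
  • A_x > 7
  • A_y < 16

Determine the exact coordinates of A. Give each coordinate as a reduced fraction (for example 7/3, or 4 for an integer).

1. A_x = 10  [[BA ⟂ BC ⇒ 16x+6y-208=0] ∩ [|A−(7, 16)|²=73]]
2. A_y = 8  [[BA ⟂ BC ⇒ 16x+6y-208=0] ∩ [|A−(7, 16)|²=73]]
   so A = (10, 8)

A = (10, 8)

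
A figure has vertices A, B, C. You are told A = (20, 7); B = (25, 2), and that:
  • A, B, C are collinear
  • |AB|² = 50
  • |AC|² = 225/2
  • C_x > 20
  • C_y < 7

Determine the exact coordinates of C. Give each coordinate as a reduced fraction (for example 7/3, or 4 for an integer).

C = (55/2, -1/2)

1. C_x = 55/2  [[A, B, C are collinear ⇒ 5x+5y-135=0] ∩ [|C−(20, 7)|²=225/2]]
2. C_y = -1/2  [[A, B, C are collinear ⇒ 5x+5y-135=0] ∩ [|C−(20, 7)|²=225/2]]
   so C = (55/2, -1/2)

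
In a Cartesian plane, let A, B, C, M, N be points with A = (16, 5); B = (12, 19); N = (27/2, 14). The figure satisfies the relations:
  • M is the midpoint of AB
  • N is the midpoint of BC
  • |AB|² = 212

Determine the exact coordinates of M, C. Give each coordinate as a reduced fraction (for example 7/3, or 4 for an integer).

M = (14, 12)
C = (15, 9)

1. M_x = 14  [2·M = A+B = (16, 5)+(12, 19)]
2. M_y = 12  [2·M = A+B = (16, 5)+(12, 19)]
   so M = (14, 12)
3. C_x = 15  [C = 2·N−B = 2·(27/2, 14)−(12, 19)]
4. C_y = 9  [C = 2·N−B = 2·(27/2, 14)−(12, 19)]
   so C = (15, 9)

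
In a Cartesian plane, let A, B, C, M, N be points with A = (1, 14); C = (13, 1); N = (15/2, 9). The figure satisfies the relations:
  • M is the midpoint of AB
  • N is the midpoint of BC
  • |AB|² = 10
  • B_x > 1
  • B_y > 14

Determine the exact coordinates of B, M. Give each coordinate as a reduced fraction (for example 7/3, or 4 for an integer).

B = (2, 17)
M = (3/2, 31/2)

1. B_x = 2  [B = 2·N−C = 2·(15/2, 9)−(13, 1)]
2. B_y = 17  [B = 2·N−C = 2·(15/2, 9)−(13, 1)]
   so B = (2, 17)
3. M_x = 3/2  [2·M = A+B = (1, 14)+(2, 17)]
4. M_y = 31/2  [2·M = A+B = (1, 14)+(2, 17)]
   so M = (3/2, 31/2)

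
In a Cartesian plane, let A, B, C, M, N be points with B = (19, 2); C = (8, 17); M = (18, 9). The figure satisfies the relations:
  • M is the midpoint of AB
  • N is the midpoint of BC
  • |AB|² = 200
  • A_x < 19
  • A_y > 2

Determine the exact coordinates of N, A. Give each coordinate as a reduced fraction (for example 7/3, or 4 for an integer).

1. A_x = 17  [A = 2·M−B = 2·(18, 9)−(19, 2)]
2. A_y = 16  [A = 2·M−B = 2·(18, 9)−(19, 2)]
   so A = (17, 16)
3. N_x = 27/2  [2·N = B+C = (19, 2)+(8, 17)]
4. N_y = 19/2  [2·N = B+C = (19, 2)+(8, 17)]
   so N = (27/2, 19/2)

N = (27/2, 19/2)
A = (17, 16)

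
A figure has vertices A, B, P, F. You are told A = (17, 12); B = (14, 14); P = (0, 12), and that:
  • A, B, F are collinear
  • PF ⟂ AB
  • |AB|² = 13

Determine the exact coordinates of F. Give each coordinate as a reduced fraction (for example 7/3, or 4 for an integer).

1. F_x = 68/13  [[A, B, F are collinear ⇒ -2x-3y+70=0] ∩ [PF ⟂ AB ⇒ -3x+2y-24=0]]
2. F_y = 258/13  [[A, B, F are collinear ⇒ -2x-3y+70=0] ∩ [PF ⟂ AB ⇒ -3x+2y-24=0]]
   so F = (68/13, 258/13)

F = (68/13, 258/13)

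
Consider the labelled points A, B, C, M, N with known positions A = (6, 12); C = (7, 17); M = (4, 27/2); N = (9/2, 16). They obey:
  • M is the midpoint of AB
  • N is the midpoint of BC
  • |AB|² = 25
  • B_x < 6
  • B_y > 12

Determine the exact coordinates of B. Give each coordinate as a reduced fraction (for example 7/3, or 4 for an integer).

B = (2, 15)

1. B_x = 2  [B = 2·M−A = 2·(4, 27/2)−(6, 12)]
2. B_y = 15  [B = 2·M−A = 2·(4, 27/2)−(6, 12)]
   so B = (2, 15)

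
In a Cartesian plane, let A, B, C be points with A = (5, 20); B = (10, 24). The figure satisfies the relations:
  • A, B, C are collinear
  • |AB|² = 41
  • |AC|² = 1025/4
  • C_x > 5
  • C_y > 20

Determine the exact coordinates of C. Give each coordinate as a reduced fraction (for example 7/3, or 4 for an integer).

1. C_x = 35/2  [[A, B, C are collinear ⇒ -4x+5y-80=0] ∩ [|C−(5, 20)|²=1025/4]]
2. C_y = 30  [[A, B, C are collinear ⇒ -4x+5y-80=0] ∩ [|C−(5, 20)|²=1025/4]]
   so C = (35/2, 30)

C = (35/2, 30)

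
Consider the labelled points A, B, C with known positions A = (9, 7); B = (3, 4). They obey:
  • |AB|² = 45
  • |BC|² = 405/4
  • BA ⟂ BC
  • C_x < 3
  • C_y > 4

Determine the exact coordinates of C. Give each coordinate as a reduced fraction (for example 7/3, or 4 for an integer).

1. C_x = -3/2  [[BA ⟂ BC ⇒ 6x+3y-30=0] ∩ [|C−(3, 4)|²=405/4]]
2. C_y = 13  [[BA ⟂ BC ⇒ 6x+3y-30=0] ∩ [|C−(3, 4)|²=405/4]]
   so C = (-3/2, 13)

C = (-3/2, 13)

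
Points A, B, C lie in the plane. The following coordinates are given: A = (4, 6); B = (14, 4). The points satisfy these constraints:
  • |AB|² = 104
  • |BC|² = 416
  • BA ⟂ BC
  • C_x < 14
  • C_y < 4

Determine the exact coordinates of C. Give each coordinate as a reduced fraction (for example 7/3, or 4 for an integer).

1. C_x = 10  [[BA ⟂ BC ⇒ -10x+2y+132=0] ∩ [|C−(14, 4)|²=416]]
2. C_y = -16  [[BA ⟂ BC ⇒ -10x+2y+132=0] ∩ [|C−(14, 4)|²=416]]
   so C = (10, -16)

C = (10, -16)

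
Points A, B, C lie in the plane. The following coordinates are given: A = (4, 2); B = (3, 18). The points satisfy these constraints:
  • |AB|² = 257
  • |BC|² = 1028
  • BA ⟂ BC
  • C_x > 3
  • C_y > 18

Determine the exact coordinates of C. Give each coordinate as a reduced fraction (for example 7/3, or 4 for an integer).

1. C_x = 35  [[BA ⟂ BC ⇒ 1x-16y+285=0] ∩ [|C−(3, 18)|²=1028]]
2. C_y = 20  [[BA ⟂ BC ⇒ 1x-16y+285=0] ∩ [|C−(3, 18)|²=1028]]
   so C = (35, 20)

C = (35, 20)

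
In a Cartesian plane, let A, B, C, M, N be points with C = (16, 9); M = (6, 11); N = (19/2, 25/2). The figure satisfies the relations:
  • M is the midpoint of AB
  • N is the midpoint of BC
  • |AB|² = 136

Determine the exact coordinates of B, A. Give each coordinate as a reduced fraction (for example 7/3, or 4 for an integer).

B = (3, 16)
A = (9, 6)

1. B_x = 3  [B = 2·N−C = 2·(19/2, 25/2)−(16, 9)]
2. B_y = 16  [B = 2·N−C = 2·(19/2, 25/2)−(16, 9)]
   so B = (3, 16)
3. A_x = 9  [A = 2·M−B = 2·(6, 11)−(3, 16)]
4. A_y = 6  [A = 2·M−B = 2·(6, 11)−(3, 16)]
   so A = (9, 6)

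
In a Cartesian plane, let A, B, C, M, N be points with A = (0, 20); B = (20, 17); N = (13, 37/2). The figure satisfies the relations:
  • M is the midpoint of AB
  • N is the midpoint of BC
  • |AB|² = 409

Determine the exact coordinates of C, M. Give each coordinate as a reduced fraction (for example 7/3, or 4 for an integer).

1. M_x = 10  [2·M = A+B = (0, 20)+(20, 17)]
2. M_y = 37/2  [2·M = A+B = (0, 20)+(20, 17)]
   so M = (10, 37/2)
3. C_x = 6  [C = 2·N−B = 2·(13, 37/2)−(20, 17)]
4. C_y = 20  [C = 2·N−B = 2·(13, 37/2)−(20, 17)]
   so C = (6, 20)

C = (6, 20)
M = (10, 37/2)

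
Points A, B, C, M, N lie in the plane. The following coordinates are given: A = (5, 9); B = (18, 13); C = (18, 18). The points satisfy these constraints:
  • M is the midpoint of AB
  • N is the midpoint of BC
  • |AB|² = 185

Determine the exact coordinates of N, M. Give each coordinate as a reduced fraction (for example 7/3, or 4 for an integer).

N = (18, 31/2)
M = (23/2, 11)

1. M_x = 23/2  [2·M = A+B = (5, 9)+(18, 13)]
2. M_y = 11  [2·M = A+B = (5, 9)+(18, 13)]
   so M = (23/2, 11)
3. N_x = 18  [2·N = B+C = (18, 13)+(18, 18)]
4. N_y = 31/2  [2·N = B+C = (18, 13)+(18, 18)]
   so N = (18, 31/2)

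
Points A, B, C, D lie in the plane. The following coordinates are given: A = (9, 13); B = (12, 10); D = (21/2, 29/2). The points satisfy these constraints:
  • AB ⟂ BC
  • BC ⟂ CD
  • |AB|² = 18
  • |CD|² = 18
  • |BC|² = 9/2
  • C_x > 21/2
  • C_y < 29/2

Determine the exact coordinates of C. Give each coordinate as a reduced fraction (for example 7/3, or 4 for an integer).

1. C_x = 27/2  [[AB ⟂ BC ⇒ 3x-3y-6=0] ∩ [|C−(21/2, 29/2)|²=18]]
2. C_y = 23/2  [[AB ⟂ BC ⇒ 3x-3y-6=0] ∩ [|C−(21/2, 29/2)|²=18]]
   so C = (27/2, 23/2)

C = (27/2, 23/2)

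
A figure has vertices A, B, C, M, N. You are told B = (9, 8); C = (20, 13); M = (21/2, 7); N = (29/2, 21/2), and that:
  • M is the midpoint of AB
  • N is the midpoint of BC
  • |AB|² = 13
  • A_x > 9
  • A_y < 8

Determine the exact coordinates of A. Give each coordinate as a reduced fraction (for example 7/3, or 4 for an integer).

A = (12, 6)

1. A_x = 12  [A = 2·M−B = 2·(21/2, 7)−(9, 8)]
2. A_y = 6  [A = 2·M−B = 2·(21/2, 7)−(9, 8)]
   so A = (12, 6)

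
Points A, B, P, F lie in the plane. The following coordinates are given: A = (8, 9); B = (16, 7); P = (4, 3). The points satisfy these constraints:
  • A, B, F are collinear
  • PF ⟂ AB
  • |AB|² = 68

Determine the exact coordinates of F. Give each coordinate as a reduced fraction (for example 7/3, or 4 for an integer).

F = (96/17, 163/17)

1. F_x = 96/17  [[A, B, F are collinear ⇒ 2x+8y-88=0] ∩ [PF ⟂ AB ⇒ 8x-2y-26=0]]
2. F_y = 163/17  [[A, B, F are collinear ⇒ 2x+8y-88=0] ∩ [PF ⟂ AB ⇒ 8x-2y-26=0]]
   so F = (96/17, 163/17)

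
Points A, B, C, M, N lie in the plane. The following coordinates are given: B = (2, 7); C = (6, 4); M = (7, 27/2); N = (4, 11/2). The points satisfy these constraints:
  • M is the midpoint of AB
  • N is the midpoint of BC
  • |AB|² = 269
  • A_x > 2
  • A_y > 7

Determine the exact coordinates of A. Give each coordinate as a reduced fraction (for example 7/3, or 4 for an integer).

A = (12, 20)

1. A_x = 12  [A = 2·M−B = 2·(7, 27/2)−(2, 7)]
2. A_y = 20  [A = 2·M−B = 2·(7, 27/2)−(2, 7)]
   so A = (12, 20)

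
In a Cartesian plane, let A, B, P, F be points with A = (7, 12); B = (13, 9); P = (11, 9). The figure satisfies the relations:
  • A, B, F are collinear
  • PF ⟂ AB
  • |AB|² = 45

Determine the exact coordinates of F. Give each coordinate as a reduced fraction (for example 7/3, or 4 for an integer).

1. F_x = 57/5  [[A, B, F are collinear ⇒ 3x+6y-93=0] ∩ [PF ⟂ AB ⇒ 6x-3y-39=0]]
2. F_y = 49/5  [[A, B, F are collinear ⇒ 3x+6y-93=0] ∩ [PF ⟂ AB ⇒ 6x-3y-39=0]]
   so F = (57/5, 49/5)

F = (57/5, 49/5)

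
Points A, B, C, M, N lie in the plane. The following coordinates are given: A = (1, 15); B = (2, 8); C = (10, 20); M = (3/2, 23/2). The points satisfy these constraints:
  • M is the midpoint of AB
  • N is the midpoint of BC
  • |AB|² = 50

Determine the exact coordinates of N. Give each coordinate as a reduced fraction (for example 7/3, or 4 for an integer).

1. N_x = 6  [2·N = B+C = (2, 8)+(10, 20)]
2. N_y = 14  [2·N = B+C = (2, 8)+(10, 20)]
   so N = (6, 14)

N = (6, 14)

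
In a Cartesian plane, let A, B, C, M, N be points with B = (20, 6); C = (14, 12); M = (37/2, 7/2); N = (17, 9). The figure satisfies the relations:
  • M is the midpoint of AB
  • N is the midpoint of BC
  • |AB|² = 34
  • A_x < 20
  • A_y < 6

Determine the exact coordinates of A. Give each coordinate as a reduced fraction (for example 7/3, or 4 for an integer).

A = (17, 1)

1. A_x = 17  [A = 2·M−B = 2·(37/2, 7/2)−(20, 6)]
2. A_y = 1  [A = 2·M−B = 2·(37/2, 7/2)−(20, 6)]
   so A = (17, 1)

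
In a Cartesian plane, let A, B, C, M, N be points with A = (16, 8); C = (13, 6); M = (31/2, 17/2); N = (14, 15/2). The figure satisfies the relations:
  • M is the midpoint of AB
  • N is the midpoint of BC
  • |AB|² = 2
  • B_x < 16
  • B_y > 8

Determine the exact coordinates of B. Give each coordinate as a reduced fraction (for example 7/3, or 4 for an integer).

1. B_x = 15  [B = 2·M−A = 2·(31/2, 17/2)−(16, 8)]
2. B_y = 9  [B = 2·M−A = 2·(31/2, 17/2)−(16, 8)]
   so B = (15, 9)

B = (15, 9)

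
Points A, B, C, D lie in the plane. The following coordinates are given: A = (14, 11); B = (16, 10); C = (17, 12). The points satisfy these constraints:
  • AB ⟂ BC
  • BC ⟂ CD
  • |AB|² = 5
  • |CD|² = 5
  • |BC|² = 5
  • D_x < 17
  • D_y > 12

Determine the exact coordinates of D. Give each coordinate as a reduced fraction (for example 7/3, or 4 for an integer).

D = (15, 13)

1. D_x = 15  [[BC ⟂ CD ⇒ 1x+2y-41=0] ∩ [|D−(17, 12)|²=5]]
2. D_y = 13  [[BC ⟂ CD ⇒ 1x+2y-41=0] ∩ [|D−(17, 12)|²=5]]
   so D = (15, 13)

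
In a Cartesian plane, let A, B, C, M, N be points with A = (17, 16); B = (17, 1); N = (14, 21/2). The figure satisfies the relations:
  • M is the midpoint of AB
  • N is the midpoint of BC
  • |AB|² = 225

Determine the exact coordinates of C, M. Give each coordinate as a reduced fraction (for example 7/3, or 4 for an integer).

1. M_x = 17  [2·M = A+B = (17, 16)+(17, 1)]
2. M_y = 17/2  [2·M = A+B = (17, 16)+(17, 1)]
   so M = (17, 17/2)
3. C_x = 11  [C = 2·N−B = 2·(14, 21/2)−(17, 1)]
4. C_y = 20  [C = 2·N−B = 2·(14, 21/2)−(17, 1)]
   so C = (11, 20)

C = (11, 20)
M = (17, 17/2)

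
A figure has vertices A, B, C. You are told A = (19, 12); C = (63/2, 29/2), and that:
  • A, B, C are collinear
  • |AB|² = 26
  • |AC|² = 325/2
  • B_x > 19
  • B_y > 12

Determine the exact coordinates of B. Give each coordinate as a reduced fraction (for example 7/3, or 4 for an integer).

B = (24, 13)

1. B_x = 24  [[A, B, C are collinear ⇒ 5/2x-25/2y+205/2=0] ∩ [|B−(19, 12)|²=26]]
2. B_y = 13  [[A, B, C are collinear ⇒ 5/2x-25/2y+205/2=0] ∩ [|B−(19, 12)|²=26]]
   so B = (24, 13)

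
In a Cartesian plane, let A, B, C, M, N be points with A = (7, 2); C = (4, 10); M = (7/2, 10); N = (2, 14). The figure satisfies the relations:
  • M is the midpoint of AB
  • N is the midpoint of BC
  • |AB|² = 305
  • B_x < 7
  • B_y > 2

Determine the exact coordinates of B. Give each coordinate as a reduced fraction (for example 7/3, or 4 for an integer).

1. B_x = 0  [B = 2·M−A = 2·(7/2, 10)−(7, 2)]
2. B_y = 18  [B = 2·M−A = 2·(7/2, 10)−(7, 2)]
   so B = (0, 18)

B = (0, 18)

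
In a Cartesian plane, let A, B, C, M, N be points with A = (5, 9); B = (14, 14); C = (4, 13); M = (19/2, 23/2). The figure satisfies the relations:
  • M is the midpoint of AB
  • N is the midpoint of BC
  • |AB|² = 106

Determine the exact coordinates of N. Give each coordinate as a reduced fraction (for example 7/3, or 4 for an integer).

1. N_x = 9  [2·N = B+C = (14, 14)+(4, 13)]
2. N_y = 27/2  [2·N = B+C = (14, 14)+(4, 13)]
   so N = (9, 27/2)

N = (9, 27/2)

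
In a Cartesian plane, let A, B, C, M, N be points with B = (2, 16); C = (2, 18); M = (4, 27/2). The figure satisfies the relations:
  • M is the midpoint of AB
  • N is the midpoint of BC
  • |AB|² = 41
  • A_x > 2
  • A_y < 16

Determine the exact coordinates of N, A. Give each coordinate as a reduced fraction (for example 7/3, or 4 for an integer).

N = (2, 17)
A = (6, 11)

1. A_x = 6  [A = 2·M−B = 2·(4, 27/2)−(2, 16)]
2. A_y = 11  [A = 2·M−B = 2·(4, 27/2)−(2, 16)]
   so A = (6, 11)
3. N_x = 2  [2·N = B+C = (2, 16)+(2, 18)]
4. N_y = 17  [2·N = B+C = (2, 16)+(2, 18)]
   so N = (2, 17)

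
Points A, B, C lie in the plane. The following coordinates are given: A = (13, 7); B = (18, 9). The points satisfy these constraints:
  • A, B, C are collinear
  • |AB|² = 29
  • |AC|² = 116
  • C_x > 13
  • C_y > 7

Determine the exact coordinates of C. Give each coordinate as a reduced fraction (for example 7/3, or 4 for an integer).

C = (23, 11)

1. C_x = 23  [[A, B, C are collinear ⇒ -2x+5y-9=0] ∩ [|C−(13, 7)|²=116]]
2. C_y = 11  [[A, B, C are collinear ⇒ -2x+5y-9=0] ∩ [|C−(13, 7)|²=116]]
   so C = (23, 11)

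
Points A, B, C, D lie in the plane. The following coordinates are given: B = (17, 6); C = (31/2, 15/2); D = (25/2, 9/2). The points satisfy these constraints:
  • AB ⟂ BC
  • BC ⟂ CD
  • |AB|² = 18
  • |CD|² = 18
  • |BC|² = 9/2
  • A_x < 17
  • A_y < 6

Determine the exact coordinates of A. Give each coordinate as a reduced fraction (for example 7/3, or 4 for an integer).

1. A_x = 14  [[AB ⟂ BC ⇒ 3/2x-3/2y-33/2=0] ∩ [|A−(17, 6)|²=18]]
2. A_y = 3  [[AB ⟂ BC ⇒ 3/2x-3/2y-33/2=0] ∩ [|A−(17, 6)|²=18]]
   so A = (14, 3)

A = (14, 3)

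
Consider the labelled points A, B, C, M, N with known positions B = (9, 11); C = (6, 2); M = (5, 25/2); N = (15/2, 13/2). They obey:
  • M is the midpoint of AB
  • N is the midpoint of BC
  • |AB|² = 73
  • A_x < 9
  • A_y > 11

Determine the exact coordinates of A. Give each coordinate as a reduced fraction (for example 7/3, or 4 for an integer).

A = (1, 14)

1. A_x = 1  [A = 2·M−B = 2·(5, 25/2)−(9, 11)]
2. A_y = 14  [A = 2·M−B = 2·(5, 25/2)−(9, 11)]
   so A = (1, 14)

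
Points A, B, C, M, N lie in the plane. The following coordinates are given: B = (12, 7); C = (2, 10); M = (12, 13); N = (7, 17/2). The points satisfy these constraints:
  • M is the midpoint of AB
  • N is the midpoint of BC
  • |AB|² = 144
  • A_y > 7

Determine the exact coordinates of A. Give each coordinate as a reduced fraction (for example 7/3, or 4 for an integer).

1. A_x = 12  [A = 2·M−B = 2·(12, 13)−(12, 7)]
2. A_y = 19  [A = 2·M−B = 2·(12, 13)−(12, 7)]
   so A = (12, 19)

A = (12, 19)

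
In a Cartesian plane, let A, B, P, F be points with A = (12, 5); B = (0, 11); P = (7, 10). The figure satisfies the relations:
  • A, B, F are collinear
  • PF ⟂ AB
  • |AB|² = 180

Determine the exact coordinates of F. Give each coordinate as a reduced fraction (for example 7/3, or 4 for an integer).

1. F_x = 6  [[A, B, F are collinear ⇒ -6x-12y+132=0] ∩ [PF ⟂ AB ⇒ -12x+6y+24=0]]
2. F_y = 8  [[A, B, F are collinear ⇒ -6x-12y+132=0] ∩ [PF ⟂ AB ⇒ -12x+6y+24=0]]
   so F = (6, 8)

F = (6, 8)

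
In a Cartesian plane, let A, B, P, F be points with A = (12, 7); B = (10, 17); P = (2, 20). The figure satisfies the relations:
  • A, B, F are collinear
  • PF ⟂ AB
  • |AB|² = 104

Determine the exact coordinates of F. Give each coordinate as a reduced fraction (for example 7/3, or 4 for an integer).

1. F_x = 237/26  [[A, B, F are collinear ⇒ -10x-2y+134=0] ∩ [PF ⟂ AB ⇒ -2x+10y-196=0]]
2. F_y = 557/26  [[A, B, F are collinear ⇒ -10x-2y+134=0] ∩ [PF ⟂ AB ⇒ -2x+10y-196=0]]
   so F = (237/26, 557/26)

F = (237/26, 557/26)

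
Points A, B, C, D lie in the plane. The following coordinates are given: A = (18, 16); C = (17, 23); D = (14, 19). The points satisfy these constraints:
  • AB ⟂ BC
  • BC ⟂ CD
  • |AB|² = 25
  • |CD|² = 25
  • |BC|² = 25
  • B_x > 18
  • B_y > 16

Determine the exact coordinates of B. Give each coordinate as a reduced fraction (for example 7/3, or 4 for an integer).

1. B_x = 21  [[BC ⟂ CD ⇒ 3x+4y-143=0] ∩ [|B−(18, 16)|²=25]]
2. B_y = 20  [[BC ⟂ CD ⇒ 3x+4y-143=0] ∩ [|B−(18, 16)|²=25]]
   so B = (21, 20)

B = (21, 20)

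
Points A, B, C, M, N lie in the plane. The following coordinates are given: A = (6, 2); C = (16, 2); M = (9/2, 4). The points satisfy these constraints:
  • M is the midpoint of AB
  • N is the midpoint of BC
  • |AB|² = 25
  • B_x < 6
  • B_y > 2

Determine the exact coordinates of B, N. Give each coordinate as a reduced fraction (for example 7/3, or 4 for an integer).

B = (3, 6)
N = (19/2, 4)

1. B_x = 3  [B = 2·M−A = 2·(9/2, 4)−(6, 2)]
2. B_y = 6  [B = 2·M−A = 2·(9/2, 4)−(6, 2)]
   so B = (3, 6)
3. N_x = 19/2  [2·N = B+C = (3, 6)+(16, 2)]
4. N_y = 4  [2·N = B+C = (3, 6)+(16, 2)]
   so N = (19/2, 4)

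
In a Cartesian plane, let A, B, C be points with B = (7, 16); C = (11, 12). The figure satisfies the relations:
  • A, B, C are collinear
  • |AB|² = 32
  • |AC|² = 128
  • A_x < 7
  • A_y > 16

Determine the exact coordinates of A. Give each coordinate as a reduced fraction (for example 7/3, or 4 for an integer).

1. A_x = 3  [[A, B, C are collinear ⇒ 4x+4y-92=0] ∩ [|A−(7, 16)|²=32]]
2. A_y = 20  [[A, B, C are collinear ⇒ 4x+4y-92=0] ∩ [|A−(7, 16)|²=32]]
   so A = (3, 20)

A = (3, 20)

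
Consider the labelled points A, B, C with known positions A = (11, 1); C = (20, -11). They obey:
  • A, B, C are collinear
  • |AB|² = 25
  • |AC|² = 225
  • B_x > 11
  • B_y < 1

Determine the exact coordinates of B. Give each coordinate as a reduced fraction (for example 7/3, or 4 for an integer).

1. B_x = 14  [[A, B, C are collinear ⇒ -12x-9y+141=0] ∩ [|B−(11, 1)|²=25]]
2. B_y = -3  [[A, B, C are collinear ⇒ -12x-9y+141=0] ∩ [|B−(11, 1)|²=25]]
   so B = (14, -3)

B = (14, -3)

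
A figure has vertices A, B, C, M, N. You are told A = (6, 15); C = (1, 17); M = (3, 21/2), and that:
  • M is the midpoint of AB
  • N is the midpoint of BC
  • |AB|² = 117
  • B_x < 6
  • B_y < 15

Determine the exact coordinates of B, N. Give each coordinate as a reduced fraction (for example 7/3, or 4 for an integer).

B = (0, 6)
N = (1/2, 23/2)

1. B_x = 0  [B = 2·M−A = 2·(3, 21/2)−(6, 15)]
2. B_y = 6  [B = 2·M−A = 2·(3, 21/2)−(6, 15)]
   so B = (0, 6)
3. N_x = 1/2  [2·N = B+C = (0, 6)+(1, 17)]
4. N_y = 23/2  [2·N = B+C = (0, 6)+(1, 17)]
   so N = (1/2, 23/2)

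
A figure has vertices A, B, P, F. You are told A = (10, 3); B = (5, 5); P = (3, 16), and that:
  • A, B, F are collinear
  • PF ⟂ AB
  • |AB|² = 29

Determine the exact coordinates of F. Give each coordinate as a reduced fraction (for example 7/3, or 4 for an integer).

F = (-15/29, 209/29)

1. F_x = -15/29  [[A, B, F are collinear ⇒ -2x-5y+35=0] ∩ [PF ⟂ AB ⇒ -5x+2y-17=0]]
2. F_y = 209/29  [[A, B, F are collinear ⇒ -2x-5y+35=0] ∩ [PF ⟂ AB ⇒ -5x+2y-17=0]]
   so F = (-15/29, 209/29)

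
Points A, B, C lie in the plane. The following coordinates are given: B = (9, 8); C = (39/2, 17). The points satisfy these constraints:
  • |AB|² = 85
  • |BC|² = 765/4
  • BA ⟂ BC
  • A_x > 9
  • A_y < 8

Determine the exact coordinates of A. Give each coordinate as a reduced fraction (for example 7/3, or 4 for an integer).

1. A_x = 15  [[BA ⟂ BC ⇒ 21/2x+9y-333/2=0] ∩ [|A−(9, 8)|²=85]]
2. A_y = 1  [[BA ⟂ BC ⇒ 21/2x+9y-333/2=0] ∩ [|A−(9, 8)|²=85]]
   so A = (15, 1)

A = (15, 1)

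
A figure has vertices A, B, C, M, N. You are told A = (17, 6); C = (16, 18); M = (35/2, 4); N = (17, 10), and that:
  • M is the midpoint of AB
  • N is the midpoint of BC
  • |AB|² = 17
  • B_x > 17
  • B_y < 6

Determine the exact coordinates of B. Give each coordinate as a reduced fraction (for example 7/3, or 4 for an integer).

1. B_x = 18  [B = 2·M−A = 2·(35/2, 4)−(17, 6)]
2. B_y = 2  [B = 2·M−A = 2·(35/2, 4)−(17, 6)]
   so B = (18, 2)

B = (18, 2)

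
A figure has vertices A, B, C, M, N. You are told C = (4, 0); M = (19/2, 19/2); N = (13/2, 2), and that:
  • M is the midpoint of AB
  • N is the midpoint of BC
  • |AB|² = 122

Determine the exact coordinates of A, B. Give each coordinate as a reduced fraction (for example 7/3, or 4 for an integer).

1. B_x = 9  [B = 2·N−C = 2·(13/2, 2)−(4, 0)]
2. B_y = 4  [B = 2·N−C = 2·(13/2, 2)−(4, 0)]
   so B = (9, 4)
3. A_x = 10  [A = 2·M−B = 2·(19/2, 19/2)−(9, 4)]
4. A_y = 15  [A = 2·M−B = 2·(19/2, 19/2)−(9, 4)]
   so A = (10, 15)

A = (10, 15)
B = (9, 4)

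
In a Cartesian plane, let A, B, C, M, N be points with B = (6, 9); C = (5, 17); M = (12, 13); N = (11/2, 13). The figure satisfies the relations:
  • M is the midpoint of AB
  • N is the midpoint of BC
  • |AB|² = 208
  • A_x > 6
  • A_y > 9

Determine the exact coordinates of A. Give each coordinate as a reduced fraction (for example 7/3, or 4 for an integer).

A = (18, 17)

1. A_x = 18  [A = 2·M−B = 2·(12, 13)−(6, 9)]
2. A_y = 17  [A = 2·M−B = 2·(12, 13)−(6, 9)]
   so A = (18, 17)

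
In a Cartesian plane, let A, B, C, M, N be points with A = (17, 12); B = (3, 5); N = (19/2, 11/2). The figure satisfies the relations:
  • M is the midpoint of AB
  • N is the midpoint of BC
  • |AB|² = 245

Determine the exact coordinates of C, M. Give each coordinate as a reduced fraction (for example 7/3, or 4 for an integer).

C = (16, 6)
M = (10, 17/2)

1. M_x = 10  [2·M = A+B = (17, 12)+(3, 5)]
2. M_y = 17/2  [2·M = A+B = (17, 12)+(3, 5)]
   so M = (10, 17/2)
3. C_x = 16  [C = 2·N−B = 2·(19/2, 11/2)−(3, 5)]
4. C_y = 6  [C = 2·N−B = 2·(19/2, 11/2)−(3, 5)]
   so C = (16, 6)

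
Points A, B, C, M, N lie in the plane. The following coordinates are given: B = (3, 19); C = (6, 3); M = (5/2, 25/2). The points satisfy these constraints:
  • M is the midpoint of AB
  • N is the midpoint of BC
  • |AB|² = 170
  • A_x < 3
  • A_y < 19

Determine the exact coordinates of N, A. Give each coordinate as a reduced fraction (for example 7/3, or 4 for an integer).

1. A_x = 2  [A = 2·M−B = 2·(5/2, 25/2)−(3, 19)]
2. A_y = 6  [A = 2·M−B = 2·(5/2, 25/2)−(3, 19)]
   so A = (2, 6)
3. N_x = 9/2  [2·N = B+C = (3, 19)+(6, 3)]
4. N_y = 11  [2·N = B+C = (3, 19)+(6, 3)]
   so N = (9/2, 11)

N = (9/2, 11)
A = (2, 6)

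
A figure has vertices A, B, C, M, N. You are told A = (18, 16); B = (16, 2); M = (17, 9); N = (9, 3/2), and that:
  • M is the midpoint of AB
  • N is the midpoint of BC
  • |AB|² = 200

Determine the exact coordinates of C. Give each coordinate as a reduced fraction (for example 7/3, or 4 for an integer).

1. C_x = 2  [C = 2·N−B = 2·(9, 3/2)−(16, 2)]
2. C_y = 1  [C = 2·N−B = 2·(9, 3/2)−(16, 2)]
   so C = (2, 1)

C = (2, 1)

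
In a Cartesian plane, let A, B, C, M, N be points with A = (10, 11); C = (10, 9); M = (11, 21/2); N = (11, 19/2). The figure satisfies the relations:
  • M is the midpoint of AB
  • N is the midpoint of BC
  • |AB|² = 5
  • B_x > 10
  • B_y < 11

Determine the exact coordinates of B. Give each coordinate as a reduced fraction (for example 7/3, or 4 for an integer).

1. B_x = 12  [B = 2·M−A = 2·(11, 21/2)−(10, 11)]
2. B_y = 10  [B = 2·M−A = 2·(11, 21/2)−(10, 11)]
   so B = (12, 10)

B = (12, 10)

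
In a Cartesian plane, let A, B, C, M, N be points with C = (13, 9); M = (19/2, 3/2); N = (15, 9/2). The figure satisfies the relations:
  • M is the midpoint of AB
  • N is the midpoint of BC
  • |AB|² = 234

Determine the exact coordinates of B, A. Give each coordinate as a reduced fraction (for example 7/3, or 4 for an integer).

B = (17, 0)
A = (2, 3)

1. B_x = 17  [B = 2·N−C = 2·(15, 9/2)−(13, 9)]
2. B_y = 0  [B = 2·N−C = 2·(15, 9/2)−(13, 9)]
   so B = (17, 0)
3. A_x = 2  [A = 2·M−B = 2·(19/2, 3/2)−(17, 0)]
4. A_y = 3  [A = 2·M−B = 2·(19/2, 3/2)−(17, 0)]
   so A = (2, 3)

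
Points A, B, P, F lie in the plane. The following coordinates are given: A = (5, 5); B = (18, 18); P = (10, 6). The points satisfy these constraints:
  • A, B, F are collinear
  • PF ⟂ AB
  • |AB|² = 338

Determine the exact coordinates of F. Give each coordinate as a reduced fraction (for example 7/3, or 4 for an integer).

F = (8, 8)

1. F_x = 8  [[A, B, F are collinear ⇒ -13x+13y=0] ∩ [PF ⟂ AB ⇒ 13x+13y-208=0]]
2. F_y = 8  [[A, B, F are collinear ⇒ -13x+13y=0] ∩ [PF ⟂ AB ⇒ 13x+13y-208=0]]
   so F = (8, 8)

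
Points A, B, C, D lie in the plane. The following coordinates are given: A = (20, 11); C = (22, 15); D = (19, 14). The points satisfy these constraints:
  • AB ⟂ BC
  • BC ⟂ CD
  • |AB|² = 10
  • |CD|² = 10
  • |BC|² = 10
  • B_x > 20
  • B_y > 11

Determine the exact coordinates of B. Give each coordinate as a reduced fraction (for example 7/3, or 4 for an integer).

1. B_x = 23  [[BC ⟂ CD ⇒ 3x+1y-81=0] ∩ [|B−(20, 11)|²=10]]
2. B_y = 12  [[BC ⟂ CD ⇒ 3x+1y-81=0] ∩ [|B−(20, 11)|²=10]]
   so B = (23, 12)

B = (23, 12)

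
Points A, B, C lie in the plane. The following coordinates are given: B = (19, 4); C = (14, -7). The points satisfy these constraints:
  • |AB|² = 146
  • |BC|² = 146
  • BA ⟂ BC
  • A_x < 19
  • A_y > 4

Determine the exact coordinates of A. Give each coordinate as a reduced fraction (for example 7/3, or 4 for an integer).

A = (8, 9)

1. A_x = 8  [[BA ⟂ BC ⇒ -5x-11y+139=0] ∩ [|A−(19, 4)|²=146]]
2. A_y = 9  [[BA ⟂ BC ⇒ -5x-11y+139=0] ∩ [|A−(19, 4)|²=146]]
   so A = (8, 9)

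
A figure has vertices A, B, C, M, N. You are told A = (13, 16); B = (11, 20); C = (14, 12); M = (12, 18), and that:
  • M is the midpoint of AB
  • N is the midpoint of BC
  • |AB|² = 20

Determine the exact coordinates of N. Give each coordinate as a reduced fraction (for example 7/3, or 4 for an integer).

N = (25/2, 16)

1. N_x = 25/2  [2·N = B+C = (11, 20)+(14, 12)]
2. N_y = 16  [2·N = B+C = (11, 20)+(14, 12)]
   so N = (25/2, 16)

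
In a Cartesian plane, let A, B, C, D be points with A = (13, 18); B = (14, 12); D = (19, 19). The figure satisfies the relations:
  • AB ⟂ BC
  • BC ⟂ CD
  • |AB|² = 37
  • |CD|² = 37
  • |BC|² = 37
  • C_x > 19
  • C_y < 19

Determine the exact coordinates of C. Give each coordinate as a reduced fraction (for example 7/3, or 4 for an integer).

1. C_x = 20  [[AB ⟂ BC ⇒ 1x-6y+58=0] ∩ [|C−(19, 19)|²=37]]
2. C_y = 13  [[AB ⟂ BC ⇒ 1x-6y+58=0] ∩ [|C−(19, 19)|²=37]]
   so C = (20, 13)

C = (20, 13)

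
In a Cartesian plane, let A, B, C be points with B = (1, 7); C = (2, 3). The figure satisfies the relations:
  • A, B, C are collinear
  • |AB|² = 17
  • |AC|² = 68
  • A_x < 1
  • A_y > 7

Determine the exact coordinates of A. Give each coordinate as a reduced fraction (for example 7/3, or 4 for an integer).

1. A_x = 0  [[A, B, C are collinear ⇒ 4x+1y-11=0] ∩ [|A−(1, 7)|²=17]]
2. A_y = 11  [[A, B, C are collinear ⇒ 4x+1y-11=0] ∩ [|A−(1, 7)|²=17]]
   so A = (0, 11)

A = (0, 11)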